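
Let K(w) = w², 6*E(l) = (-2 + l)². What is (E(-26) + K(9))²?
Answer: 403225/9 ≈ 44803.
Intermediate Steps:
E(l) = (-2 + l)²/6
(E(-26) + K(9))² = ((-2 - 26)²/6 + 9²)² = ((⅙)*(-28)² + 81)² = ((⅙)*784 + 81)² = (392/3 + 81)² = (635/3)² = 403225/9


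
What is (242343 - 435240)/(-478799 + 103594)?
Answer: 192897/375205 ≈ 0.51411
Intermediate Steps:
(242343 - 435240)/(-478799 + 103594) = -192897/(-375205) = -192897*(-1/375205) = 192897/375205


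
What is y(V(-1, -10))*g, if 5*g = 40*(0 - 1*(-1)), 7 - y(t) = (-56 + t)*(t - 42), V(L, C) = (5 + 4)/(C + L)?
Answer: -2348224/121 ≈ -19407.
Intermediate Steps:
V(L, C) = 9/(C + L)
y(t) = 7 - (-56 + t)*(-42 + t) (y(t) = 7 - (-56 + t)*(t - 42) = 7 - (-56 + t)*(-42 + t))
g = 8 (g = (40*(0 - 1*(-1)))/5 = (40*(0 + 1))/5 = (40*1)/5 = (1/5)*40 = 8)
y(V(-1, -10))*g = (-2345 - (9/(-10 - 1))**2 + 98*(9/(-10 - 1)))*8 = (-2345 - (9/(-11))**2 + 98*(9/(-11)))*8 = (-2345 - (9*(-1/11))**2 + 98*(9*(-1/11)))*8 = (-2345 - (-9/11)**2 + 98*(-9/11))*8 = (-2345 - 1*81/121 - 882/11)*8 = (-2345 - 81/121 - 882/11)*8 = -293528/121*8 = -2348224/121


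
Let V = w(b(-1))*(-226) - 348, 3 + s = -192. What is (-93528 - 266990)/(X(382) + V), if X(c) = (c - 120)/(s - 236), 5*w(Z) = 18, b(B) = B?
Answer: 388458145/1252279 ≈ 310.20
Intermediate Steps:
s = -195 (s = -3 - 192 = -195)
w(Z) = 18/5 (w(Z) = (1/5)*18 = 18/5)
V = -5808/5 (V = (18/5)*(-226) - 348 = -4068/5 - 348 = -5808/5 ≈ -1161.6)
X(c) = 120/431 - c/431 (X(c) = (c - 120)/(-195 - 236) = (-120 + c)/(-431) = (-120 + c)*(-1/431) = 120/431 - c/431)
(-93528 - 266990)/(X(382) + V) = (-93528 - 266990)/((120/431 - 1/431*382) - 5808/5) = -360518/((120/431 - 382/431) - 5808/5) = -360518/(-262/431 - 5808/5) = -360518/(-2504558/2155) = -360518*(-2155/2504558) = 388458145/1252279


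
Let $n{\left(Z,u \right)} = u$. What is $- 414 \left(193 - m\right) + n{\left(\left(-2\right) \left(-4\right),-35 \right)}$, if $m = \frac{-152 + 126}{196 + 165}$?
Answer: $- \frac{28868021}{361} \approx -79967.0$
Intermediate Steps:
$m = - \frac{26}{361} \approx -0.072022$
$- 414 \left(193 - m\right) + n{\left(\left(-2\right) \left(-4\right),-35 \right)} = - 414 \left(193 - - \frac{26}{361}\right) - 35 = - 414 \left(193 + \frac{26}{361}\right) - 35 = \left(-414\right) \frac{69699}{361} - 35 = - \frac{28855386}{361} - 35 = - \frac{28868021}{361}$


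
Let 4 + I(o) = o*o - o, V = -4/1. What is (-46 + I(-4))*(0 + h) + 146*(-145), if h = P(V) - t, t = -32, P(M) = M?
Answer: -22010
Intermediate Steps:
V = -4 (V = -4*1 = -4)
h = 28 (h = -4 - 1*(-32) = -4 + 32 = 28)
I(o) = -4 + o**2 - o (I(o) = -4 + (o*o - o) = -4 + (o**2 - o) = -4 + o**2 - o)
(-46 + I(-4))*(0 + h) + 146*(-145) = (-46 + (-4 + (-4)**2 - 1*(-4)))*(0 + 28) + 146*(-145) = (-46 + (-4 + 16 + 4))*28 - 21170 = (-46 + 16)*28 - 21170 = -30*28 - 21170 = -840 - 21170 = -22010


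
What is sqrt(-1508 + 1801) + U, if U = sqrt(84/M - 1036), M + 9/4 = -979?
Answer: sqrt(293) + 2*I*sqrt(159615463)/785 ≈ 17.117 + 32.188*I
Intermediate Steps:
M = -3925/4 (M = -9/4 - 979 = -3925/4 ≈ -981.25)
U = 2*I*sqrt(159615463)/785 (U = sqrt(84/(-3925/4) - 1036) = sqrt(84*(-4/3925) - 1036) = sqrt(-336/3925 - 1036) = sqrt(-4066636/3925) = 2*I*sqrt(159615463)/785 ≈ 32.188*I)
sqrt(-1508 + 1801) + U = sqrt(-1508 + 1801) + 2*I*sqrt(159615463)/785 = sqrt(293) + 2*I*sqrt(159615463)/785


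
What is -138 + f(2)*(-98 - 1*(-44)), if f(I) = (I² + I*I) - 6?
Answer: -246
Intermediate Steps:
f(I) = -6 + 2*I² (f(I) = (I² + I²) - 6 = 2*I² - 6 = -6 + 2*I²)
-138 + f(2)*(-98 - 1*(-44)) = -138 + (-6 + 2*2²)*(-98 - 1*(-44)) = -138 + (-6 + 2*4)*(-98 + 44) = -138 + (-6 + 8)*(-54) = -138 + 2*(-54) = -138 - 108 = -246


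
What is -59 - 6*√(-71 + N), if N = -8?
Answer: -59 - 6*I*√79 ≈ -59.0 - 53.329*I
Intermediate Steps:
-59 - 6*√(-71 + N) = -59 - 6*√(-71 - 8) = -59 - 6*I*√79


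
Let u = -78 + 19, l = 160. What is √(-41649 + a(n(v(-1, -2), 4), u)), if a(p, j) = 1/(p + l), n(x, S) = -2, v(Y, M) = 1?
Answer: I*√1039725478/158 ≈ 204.08*I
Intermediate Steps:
u = -59
a(p, j) = 1/(160 + p) (a(p, j) = 1/(p + 160) = 1/(160 + p))
√(-41649 + a(n(v(-1, -2), 4), u)) = √(-41649 + 1/(160 - 2)) = √(-41649 + 1/158) = √(-6580541/158) = I*√1039725478/158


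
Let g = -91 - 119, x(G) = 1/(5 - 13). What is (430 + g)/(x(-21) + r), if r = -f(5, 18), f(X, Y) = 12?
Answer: -1760/97 ≈ -18.144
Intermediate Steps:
x(G) = -⅛ (x(G) = 1/(-8) = -⅛)
r = -12 (r = -1*12 = -12)
g = -210
(430 + g)/(x(-21) + r) = (430 - 210)/(-⅛ - 12) = 220/(-97/8) = 220*(-8/97) = -1760/97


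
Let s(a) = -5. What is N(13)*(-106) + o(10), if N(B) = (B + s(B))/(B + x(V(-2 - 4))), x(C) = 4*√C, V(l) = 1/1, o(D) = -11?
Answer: -1035/17 ≈ -60.882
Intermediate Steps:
V(l) = 1
N(B) = (-5 + B)/(4 + B) (N(B) = (B - 5)/(B + 4*√1) = (-5 + B)/(B + 4*1) = (-5 + B)/(B + 4) = (-5 + B)/(4 + B))
N(13)*(-106) + o(10) = ((-5 + 13)/(4 + 13))*(-106) - 11 = (8/17)*(-106) - 11 = -848/17 - 11 = -1035/17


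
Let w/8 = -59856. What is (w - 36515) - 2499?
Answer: -517862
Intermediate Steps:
w = -478848 (w = 8*(-59856) = -478848)
(w - 36515) - 2499 = (-478848 - 36515) - 2499 = -515363 - 2499 = -517862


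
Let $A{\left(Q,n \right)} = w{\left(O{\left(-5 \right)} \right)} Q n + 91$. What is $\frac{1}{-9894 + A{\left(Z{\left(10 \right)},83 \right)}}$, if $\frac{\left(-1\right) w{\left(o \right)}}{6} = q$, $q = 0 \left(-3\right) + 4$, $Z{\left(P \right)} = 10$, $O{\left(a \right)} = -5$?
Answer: $- \frac{1}{29723} \approx -3.3644 \cdot 10^{-5}$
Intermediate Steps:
$q = 4$ ($q = 0 + 4 = 4$)
$w{\left(o \right)} = -24$ ($w{\left(o \right)} = \left(-6\right) 4 = -24$)
$A{\left(Q,n \right)} = 91 - 24 Q n$ ($A{\left(Q,n \right)} = - 24 Q n + 91 = 91 - 24 Q n$)
$\frac{1}{-9894 + A{\left(Z{\left(10 \right)},83 \right)}} = \frac{1}{-9894 + \left(91 - 240 \cdot 83\right)} = \frac{1}{-9894 + \left(91 - 19920\right)} = \frac{1}{-9894 - 19829} = \frac{1}{-29723} = - \frac{1}{29723}$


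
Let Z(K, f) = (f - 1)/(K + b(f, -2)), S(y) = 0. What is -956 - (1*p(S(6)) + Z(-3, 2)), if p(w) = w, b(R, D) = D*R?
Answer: -6691/7 ≈ -955.86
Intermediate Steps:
Z(K, f) = (-1 + f)/(K - 2*f) (Z(K, f) = (f - 1)/(K - 2*f) = (-1 + f)/(K - 2*f))
-956 - (1*p(S(6)) + Z(-3, 2)) = -956 - (1*0 + (-1 + 2)/(-3 - 2*2)) = -956 - (0 + 1/(-3 - 4)) = -956 - (0 + 1/(-7)) = -956 - (0 - ⅐*1) = -956 - (0 - ⅐) = -956 - 1*(-⅐) = -956 + ⅐ = -6691/7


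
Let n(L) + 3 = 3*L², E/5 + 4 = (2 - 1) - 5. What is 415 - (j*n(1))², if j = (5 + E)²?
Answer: 415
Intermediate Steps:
E = -40 (E = -20 + 5*((2 - 1) - 5) = -20 + 5*(1 - 5) = -20 + 5*(-4) = -20 - 20 = -40)
j = 1225 (j = (5 - 40)² = (-35)² = 1225)
n(L) = -3 + 3*L²
415 - (j*n(1))² = 415 - (1225*(-3 + 3*1²))² = 415 - (1225*(-3 + 3*1))² = 415 - (1225*(-3 + 3))² = 415 - (1225*0)² = 415 - 1*0² = 415 - 1*0 = 415 + 0 = 415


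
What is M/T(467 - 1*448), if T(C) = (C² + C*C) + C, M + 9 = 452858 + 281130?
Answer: 733979/741 ≈ 990.53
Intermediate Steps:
M = 733979 (M = -9 + (452858 + 281130) = -9 + 733988 = 733979)
T(C) = C + 2*C² (T(C) = (C² + C²) + C = 2*C² + C = C + 2*C²)
M/T(467 - 1*448) = 733979/(((467 - 1*448)*(1 + 2*(467 - 1*448)))) = 733979/(((467 - 448)*(1 + 2*(467 - 448)))) = 733979/((19*(1 + 2*19))) = 733979/((19*(1 + 38))) = 733979/((19*39)) = 733979/741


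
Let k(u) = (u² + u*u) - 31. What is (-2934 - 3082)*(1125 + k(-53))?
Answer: -40379392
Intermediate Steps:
k(u) = -31 + 2*u² (k(u) = (u² + u²) - 31 = 2*u² - 31 = -31 + 2*u²)
(-2934 - 3082)*(1125 + k(-53)) = (-2934 - 3082)*(1125 + (-31 + 2*(-53)²)) = -6016*(1125 + (-31 + 2*2809)) = -6016*(1125 + (-31 + 5618)) = -6016*(1125 + 5587) = -6016*6712 = -40379392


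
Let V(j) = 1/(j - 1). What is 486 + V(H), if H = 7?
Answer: 2917/6 ≈ 486.17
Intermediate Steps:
V(j) = 1/(-1 + j)
486 + V(H) = 486 + 1/(-1 + 7) = 486 + 1/6 = 486 + ⅙ = 2917/6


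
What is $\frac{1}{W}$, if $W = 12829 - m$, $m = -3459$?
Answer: $\frac{1}{16288} \approx 6.1395 \cdot 10^{-5}$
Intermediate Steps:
$W = 16288$ ($W = 12829 - -3459 = 12829 + 3459 = 16288$)
$\frac{1}{W} = \frac{1}{16288}$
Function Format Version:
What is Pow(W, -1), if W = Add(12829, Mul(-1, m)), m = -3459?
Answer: Rational(1, 16288) ≈ 6.1395e-5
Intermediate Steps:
W = 16288 (W = Add(12829, Mul(-1, -3459)) = Add(12829, 3459) = 16288)
Pow(W, -1) = Pow(16288, -1) = Rational(1, 16288)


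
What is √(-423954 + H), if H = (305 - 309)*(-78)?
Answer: I*√423642 ≈ 650.88*I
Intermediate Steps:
H = 312 (H = -4*(-78) = 312)
√(-423954 + H) = √(-423954 + 312) = √(-423642) = I*√423642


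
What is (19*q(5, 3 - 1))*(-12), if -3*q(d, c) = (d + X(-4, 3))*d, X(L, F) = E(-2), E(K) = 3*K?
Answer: -380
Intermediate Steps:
X(L, F) = -6 (X(L, F) = 3*(-2) = -6)
q(d, c) = -d*(-6 + d)/3 (q(d, c) = -(d - 6)*d/3 = -(-6 + d)*d/3 = -d*(-6 + d)/3)
(19*q(5, 3 - 1))*(-12) = (19*((⅓)*5*(6 - 1*5)))*(-12) = (19*((⅓)*5*(6 - 5)))*(-12) = (19*((⅓)*5*1))*(-12) = (19*(5/3))*(-12) = (95/3)*(-12) = -380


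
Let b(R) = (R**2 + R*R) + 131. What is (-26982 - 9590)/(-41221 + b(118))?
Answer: 18286/6621 ≈ 2.7618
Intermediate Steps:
b(R) = 131 + 2*R**2 (b(R) = (R**2 + R**2) + 131 = 2*R**2 + 131 = 131 + 2*R**2)
(-26982 - 9590)/(-41221 + b(118)) = (-26982 - 9590)/(-41221 + (131 + 2*118**2)) = -36572/(-41221 + (131 + 2*13924)) = -36572/(-41221 + (131 + 27848)) = -36572/(-41221 + 27979) = -36572/(-13242) = -36572*(-1/13242) = 18286/6621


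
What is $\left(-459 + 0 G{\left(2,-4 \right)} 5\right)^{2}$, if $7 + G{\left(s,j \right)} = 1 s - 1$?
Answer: $210681$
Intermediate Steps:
$G{\left(s,j \right)} = -8 + s$ ($G{\left(s,j \right)} = -7 + \left(1 s - 1\right) = -7 + \left(s - 1\right) = -7 + \left(-1 + s\right) = -8 + s$)
$\left(-459 + 0 G{\left(2,-4 \right)} 5\right)^{2} = \left(-459 + 0 \left(-8 + 2\right) 5\right)^{2} = \left(-459 + 0 \left(-6\right) 5\right)^{2} = \left(-459 + 0 \cdot 5\right)^{2} = \left(-459 + 0\right)^{2} = \left(-459\right)^{2} = 210681$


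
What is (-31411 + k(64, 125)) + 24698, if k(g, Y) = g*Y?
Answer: 1287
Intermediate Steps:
k(g, Y) = Y*g
(-31411 + k(64, 125)) + 24698 = (-31411 + 125*64) + 24698 = (-31411 + 8000) + 24698 = -23411 + 24698 = 1287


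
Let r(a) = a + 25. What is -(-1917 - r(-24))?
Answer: 1918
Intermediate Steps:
r(a) = 25 + a
-(-1917 - r(-24)) = -(-1917 - (25 - 24)) = -(-1917 - 1*1) = -(-1917 - 1) = -1*(-1918) = 1918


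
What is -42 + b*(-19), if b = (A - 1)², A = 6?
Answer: -517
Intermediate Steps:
b = 25 (b = (6 - 1)² = 5² = 25)
-42 + b*(-19) = -42 + 25*(-19) = -42 - 475 = -517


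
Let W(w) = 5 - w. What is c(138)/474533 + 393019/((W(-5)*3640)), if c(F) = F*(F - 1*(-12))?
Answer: 187253965127/17273001200 ≈ 10.841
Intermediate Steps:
c(F) = F*(12 + F) (c(F) = F*(F + 12) = F*(12 + F))
c(138)/474533 + 393019/((W(-5)*3640)) = (138*(12 + 138))/474533 + 393019/(((5 - 1*(-5))*3640)) = (138*150)*(1/474533) + 393019/(((5 + 5)*3640)) = 20700*(1/474533) + 393019/((10*3640)) = 20700/474533 + 393019/36400 = 187253965127/17273001200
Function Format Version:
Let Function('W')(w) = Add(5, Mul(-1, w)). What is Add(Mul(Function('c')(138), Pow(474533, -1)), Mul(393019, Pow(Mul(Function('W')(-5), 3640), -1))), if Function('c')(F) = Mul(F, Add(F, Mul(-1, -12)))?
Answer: Rational(187253965127, 17273001200) ≈ 10.841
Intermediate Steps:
Function('c')(F) = Mul(F, Add(12, F)) (Function('c')(F) = Mul(F, Add(F, 12)) = Mul(F, Add(12, F)))
Add(Mul(Function('c')(138), Pow(474533, -1)), Mul(393019, Pow(Mul(Function('W')(-5), 3640), -1))) = Add(Mul(Mul(138, Add(12, 138)), Pow(474533, -1)), Mul(393019, Pow(Mul(Add(5, Mul(-1, -5)), 3640), -1))) = Add(Mul(Mul(138, 150), Rational(1, 474533)), Mul(393019, Pow(Mul(Add(5, 5), 3640), -1))) = Add(Mul(20700, Rational(1, 474533)), Mul(393019, Pow(Mul(10, 3640), -1))) = Add(Rational(20700, 474533), Mul(393019, Pow(36400, -1))) = Add(Rational(20700, 474533), Mul(393019, Rational(1, 36400))) = Add(Rational(20700, 474533), Rational(393019, 36400)) = Rational(187253965127, 17273001200)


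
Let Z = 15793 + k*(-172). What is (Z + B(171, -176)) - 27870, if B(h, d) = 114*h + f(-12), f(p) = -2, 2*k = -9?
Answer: 8189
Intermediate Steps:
k = -9/2 (k = (1/2)*(-9) = -9/2 ≈ -4.5000)
B(h, d) = -2 + 114*h (B(h, d) = 114*h - 2 = -2 + 114*h)
Z = 16567 (Z = 15793 - 9/2*(-172) = 15793 + 774 = 16567)
(Z + B(171, -176)) - 27870 = (16567 + (-2 + 114*171)) - 27870 = (16567 + (-2 + 19494)) - 27870 = (16567 + 19492) - 27870 = 36059 - 27870 = 8189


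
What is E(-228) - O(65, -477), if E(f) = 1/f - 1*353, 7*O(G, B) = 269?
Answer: -624727/1596 ≈ -391.43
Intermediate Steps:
O(G, B) = 269/7 (O(G, B) = (⅐)*269 = 269/7)
E(f) = -353 + 1/f (E(f) = 1/f - 353 = -353 + 1/f)
E(-228) - O(65, -477) = (-353 + 1/(-228)) - 1*269/7 = (-353 - 1/228) - 269/7 = -80485/228 - 269/7 = -624727/1596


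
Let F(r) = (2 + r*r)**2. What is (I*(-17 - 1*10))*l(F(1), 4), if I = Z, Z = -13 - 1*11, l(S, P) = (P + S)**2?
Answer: 109512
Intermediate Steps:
F(r) = (2 + r**2)**2
Z = -24 (Z = -13 - 11 = -24)
I = -24
(I*(-17 - 1*10))*l(F(1), 4) = (-24*(-17 - 1*10))*(4 + (2 + 1**2)**2)**2 = (-24*(-17 - 10))*(4 + (2 + 1)**2)**2 = (-24*(-27))*(4 + 3**2)**2 = 648*(4 + 9)**2 = 648*13**2 = 648*169 = 109512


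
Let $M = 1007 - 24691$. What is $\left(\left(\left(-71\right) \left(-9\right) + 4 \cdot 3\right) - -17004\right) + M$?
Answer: $-6029$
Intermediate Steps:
$M = -23684$
$\left(\left(\left(-71\right) \left(-9\right) + 4 \cdot 3\right) - -17004\right) + M = \left(\left(\left(-71\right) \left(-9\right) + 4 \cdot 3\right) - -17004\right) - 23684 = \left(\left(639 + 12\right) + 17004\right) - 23684 = \left(651 + 17004\right) - 23684 = 17655 - 23684 = -6029$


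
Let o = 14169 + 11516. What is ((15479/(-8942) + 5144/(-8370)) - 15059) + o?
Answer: 397561262581/37422270 ≈ 10624.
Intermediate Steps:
o = 25685
((15479/(-8942) + 5144/(-8370)) - 15059) + o = ((15479/(-8942) + 5144/(-8370)) - 15059) + 25685 = ((15479*(-1/8942) + 5144*(-1/8370)) - 15059) + 25685 = ((-15479/8942 - 2572/4185) - 15059) + 25685 = (-87778439/37422270 - 15059) + 25685 = -563629742369/37422270 + 25685 = 397561262581/37422270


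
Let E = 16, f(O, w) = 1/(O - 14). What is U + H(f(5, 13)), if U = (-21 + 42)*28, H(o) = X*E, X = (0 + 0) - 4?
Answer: 524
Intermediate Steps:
X = -4 (X = 0 - 4 = -4)
f(O, w) = 1/(-14 + O)
H(o) = -64 (H(o) = -4*16 = -64)
U = 588 (U = 21*28 = 588)
U + H(f(5, 13)) = 588 - 64 = 524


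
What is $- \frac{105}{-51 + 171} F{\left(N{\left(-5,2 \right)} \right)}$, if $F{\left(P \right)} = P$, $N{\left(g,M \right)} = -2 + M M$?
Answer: $- \frac{7}{4} \approx -1.75$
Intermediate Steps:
$N{\left(g,M \right)} = -2 + M^{2}$
$- \frac{105}{-51 + 171} F{\left(N{\left(-5,2 \right)} \right)} = - \frac{105}{-51 + 171} \left(-2 + 2^{2}\right) = - \frac{105}{120} \left(-2 + 4\right) = \left(-105\right) \frac{1}{120} \cdot 2 = \left(- \frac{7}{8}\right) 2 = - \frac{7}{4}$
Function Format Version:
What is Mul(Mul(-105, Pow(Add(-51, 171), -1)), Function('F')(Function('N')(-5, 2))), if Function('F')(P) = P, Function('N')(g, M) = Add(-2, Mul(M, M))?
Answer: Rational(-7, 4) ≈ -1.7500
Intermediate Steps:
Function('N')(g, M) = Add(-2, Pow(M, 2))
Mul(Mul(-105, Pow(Add(-51, 171), -1)), Function('F')(Function('N')(-5, 2))) = Mul(Mul(-105, Pow(Add(-51, 171), -1)), Add(-2, Pow(2, 2))) = Mul(Mul(-105, Pow(120, -1)), Add(-2, 4)) = Mul(Mul(-105, Rational(1, 120)), 2) = Mul(Rational(-7, 8), 2) = Rational(-7, 4)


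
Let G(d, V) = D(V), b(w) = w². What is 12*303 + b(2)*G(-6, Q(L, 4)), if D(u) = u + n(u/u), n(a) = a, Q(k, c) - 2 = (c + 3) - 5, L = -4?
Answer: 3656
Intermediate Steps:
Q(k, c) = c (Q(k, c) = 2 + ((c + 3) - 5) = 2 + ((3 + c) - 5) = 2 + (-2 + c) = c)
D(u) = 1 + u (D(u) = u + u/u = u + 1 = 1 + u)
G(d, V) = 1 + V
12*303 + b(2)*G(-6, Q(L, 4)) = 12*303 + 2²*(1 + 4) = 3636 + 4*5 = 3636 + 20 = 3656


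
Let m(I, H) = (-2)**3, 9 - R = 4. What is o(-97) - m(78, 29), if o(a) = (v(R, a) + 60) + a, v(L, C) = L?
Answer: -24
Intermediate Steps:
R = 5 (R = 9 - 1*4 = 9 - 4 = 5)
m(I, H) = -8
o(a) = 65 + a (o(a) = (5 + 60) + a = 65 + a)
o(-97) - m(78, 29) = (65 - 97) - 1*(-8) = -32 + 8 = -24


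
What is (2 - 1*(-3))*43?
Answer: 215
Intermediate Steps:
(2 - 1*(-3))*43 = (2 + 3)*43 = 5*43 = 215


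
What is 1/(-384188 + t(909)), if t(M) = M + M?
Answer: -1/382370 ≈ -2.6153e-6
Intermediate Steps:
t(M) = 2*M
1/(-384188 + t(909)) = 1/(-384188 + 2*909) = 1/(-384188 + 1818) = 1/(-382370) = -1/382370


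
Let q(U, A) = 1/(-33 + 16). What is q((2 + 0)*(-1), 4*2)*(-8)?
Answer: 8/17 ≈ 0.47059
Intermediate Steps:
q(U, A) = -1/17 (q(U, A) = 1/(-17) = -1/17)
q((2 + 0)*(-1), 4*2)*(-8) = -1/17*(-8) = 8/17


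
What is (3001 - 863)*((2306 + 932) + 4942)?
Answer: 17488840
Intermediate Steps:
(3001 - 863)*((2306 + 932) + 4942) = 2138*(3238 + 4942) = 2138*8180 = 17488840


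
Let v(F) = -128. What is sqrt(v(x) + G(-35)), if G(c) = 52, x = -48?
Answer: 2*I*sqrt(19) ≈ 8.7178*I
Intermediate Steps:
sqrt(v(x) + G(-35)) = sqrt(-128 + 52) = sqrt(-76) = 2*I*sqrt(19)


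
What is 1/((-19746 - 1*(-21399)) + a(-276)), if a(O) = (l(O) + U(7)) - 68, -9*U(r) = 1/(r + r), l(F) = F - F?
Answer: 126/199709 ≈ 0.00063092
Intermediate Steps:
l(F) = 0
U(r) = -1/(18*r) (U(r) = -1/(9*(r + r)) = -1/(2*r)/9 = -1/(18*r))
a(O) = -8569/126 (a(O) = (0 - 1/18/7) - 68 = (0 - 1/18*⅐) - 68 = (0 - 1/126) - 68 = -1/126 - 68 = -8569/126)
1/((-19746 - 1*(-21399)) + a(-276)) = 1/((-19746 - 1*(-21399)) - 8569/126) = 1/((-19746 + 21399) - 8569/126) = 1/(1653 - 8569/126) = 1/(199709/126) = 126/199709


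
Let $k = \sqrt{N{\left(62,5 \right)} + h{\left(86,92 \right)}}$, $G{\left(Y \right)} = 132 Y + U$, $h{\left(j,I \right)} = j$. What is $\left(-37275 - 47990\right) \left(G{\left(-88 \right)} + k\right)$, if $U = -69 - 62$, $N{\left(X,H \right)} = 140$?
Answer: $1001607955 - 85265 \sqrt{226} \approx 1.0003 \cdot 10^{9}$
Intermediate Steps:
$U = -131$
$G{\left(Y \right)} = -131 + 132 Y$ ($G{\left(Y \right)} = 132 Y - 131 = -131 + 132 Y$)
$k = \sqrt{226}$ ($k = \sqrt{140 + 86} = \sqrt{226} \approx 15.033$)
$\left(-37275 - 47990\right) \left(G{\left(-88 \right)} + k\right) = \left(-37275 - 47990\right) \left(\left(-131 + 132 \left(-88\right)\right) + \sqrt{226}\right) = - 85265 \left(\left(-131 - 11616\right) + \sqrt{226}\right) = - 85265 \left(-11747 + \sqrt{226}\right) = 1001607955 - 85265 \sqrt{226}$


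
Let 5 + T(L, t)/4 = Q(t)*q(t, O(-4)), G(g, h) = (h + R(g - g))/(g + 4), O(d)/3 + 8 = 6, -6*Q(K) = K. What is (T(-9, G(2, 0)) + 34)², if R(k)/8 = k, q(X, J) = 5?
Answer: 196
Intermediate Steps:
Q(K) = -K/6
O(d) = -6 (O(d) = -24 + 3*6 = -24 + 18 = -6)
R(k) = 8*k
G(g, h) = h/(4 + g) (G(g, h) = (h + 8*(g - g))/(g + 4) = (h + 8*0)/(4 + g) = (h + 0)/(4 + g) = h/(4 + g))
T(L, t) = -20 - 10*t/3 (T(L, t) = -20 + 4*(-t/6*5) = -20 + 4*(-5*t/6) = -20 - 10*t/3)
(T(-9, G(2, 0)) + 34)² = ((-20 - 0/(4 + 2)) + 34)² = ((-20 - 0/6) + 34)² = ((-20 - 10/3*0) + 34)² = ((-20 + 0) + 34)² = (-20 + 34)² = 14² = 196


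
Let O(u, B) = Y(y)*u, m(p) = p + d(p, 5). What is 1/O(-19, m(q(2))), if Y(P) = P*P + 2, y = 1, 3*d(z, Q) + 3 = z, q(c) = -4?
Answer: -1/57 ≈ -0.017544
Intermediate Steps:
d(z, Q) = -1 + z/3
Y(P) = 2 + P**2 (Y(P) = P**2 + 2 = 2 + P**2)
m(p) = -1 + 4*p/3 (m(p) = p + (-1 + p/3) = -1 + 4*p/3)
O(u, B) = 3*u (O(u, B) = (2 + 1**2)*u = (2 + 1)*u = 3*u)
1/O(-19, m(q(2))) = 1/(3*(-19)) = 1/(-57) = -1/57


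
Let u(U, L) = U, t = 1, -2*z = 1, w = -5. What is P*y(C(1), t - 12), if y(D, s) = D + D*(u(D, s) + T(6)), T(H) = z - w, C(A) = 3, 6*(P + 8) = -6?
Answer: -459/2 ≈ -229.50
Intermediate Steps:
z = -½ (z = -½*1 = -½ ≈ -0.50000)
P = -9 (P = -8 + (⅙)*(-6) = -8 - 1 = -9)
T(H) = 9/2 (T(H) = -½ - 1*(-5) = -½ + 5 = 9/2)
y(D, s) = D + D*(9/2 + D) (y(D, s) = D + D*(D + 9/2) = D + D*(9/2 + D))
P*y(C(1), t - 12) = -9*3*(11 + 2*3)/2 = -9*3*(11 + 6)/2 = -9*3*17/2 = -9*51/2 = -459/2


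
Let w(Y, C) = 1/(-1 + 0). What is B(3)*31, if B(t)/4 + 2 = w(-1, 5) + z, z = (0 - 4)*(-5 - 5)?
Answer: 4588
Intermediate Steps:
w(Y, C) = -1 (w(Y, C) = 1/(-1) = -1)
z = 40 (z = -4*(-10) = 40)
B(t) = 148 (B(t) = -8 + 4*(-1 + 40) = -8 + 4*39 = -8 + 156 = 148)
B(3)*31 = 148*31 = 4588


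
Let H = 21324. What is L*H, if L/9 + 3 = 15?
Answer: 2302992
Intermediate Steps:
L = 108 (L = -27 + 9*15 = -27 + 135 = 108)
L*H = 108*21324 = 2302992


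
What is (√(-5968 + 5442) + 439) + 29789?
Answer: 30228 + I*√526 ≈ 30228.0 + 22.935*I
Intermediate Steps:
(√(-5968 + 5442) + 439) + 29789 = (√(-526) + 439) + 29789 = (I*√526 + 439) + 29789 = (439 + I*√526) + 29789 = 30228 + I*√526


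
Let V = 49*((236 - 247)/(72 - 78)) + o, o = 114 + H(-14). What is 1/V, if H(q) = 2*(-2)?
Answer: 6/1199 ≈ 0.0050042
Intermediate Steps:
H(q) = -4
o = 110 (o = 114 - 4 = 110)
V = 1199/6 (V = 49*((236 - 247)/(72 - 78)) + 110 = 49*(-11/(-6)) + 110 = 49*(-11*(-⅙)) + 110 = 49*(11/6) + 110 = 539/6 + 110 = 1199/6 ≈ 199.83)
1/V = 1/(1199/6) = 6/1199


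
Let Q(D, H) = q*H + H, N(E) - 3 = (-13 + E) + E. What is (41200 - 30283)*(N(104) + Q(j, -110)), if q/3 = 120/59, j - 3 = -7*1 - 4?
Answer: -375632136/59 ≈ -6.3666e+6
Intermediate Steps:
j = -8 (j = 3 + (-7*1 - 4) = 3 + (-7 - 4) = 3 - 11 = -8)
N(E) = -10 + 2*E (N(E) = 3 + ((-13 + E) + E) = 3 + (-13 + 2*E) = -10 + 2*E)
q = 360/59 (q = 3*(120/59) = 360/59 ≈ 6.1017)
Q(D, H) = 419*H/59 (Q(D, H) = 360*H/59 + H = 419*H/59)
(41200 - 30283)*(N(104) + Q(j, -110)) = (41200 - 30283)*((-10 + 2*104) + (419/59)*(-110)) = 10917*((-10 + 208) - 46090/59) = 10917*(198 - 46090/59) = 10917*(-34408/59) = -375632136/59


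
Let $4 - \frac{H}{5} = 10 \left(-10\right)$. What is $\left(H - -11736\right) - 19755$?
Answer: $-7499$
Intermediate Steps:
$H = 520$ ($H = 20 - 5 \cdot 10 \left(-10\right) = 20 - -500 = 20 + 500 = 520$)
$\left(H - -11736\right) - 19755 = \left(520 - -11736\right) - 19755 = \left(520 + 11736\right) - 19755 = 12256 - 19755 = -7499$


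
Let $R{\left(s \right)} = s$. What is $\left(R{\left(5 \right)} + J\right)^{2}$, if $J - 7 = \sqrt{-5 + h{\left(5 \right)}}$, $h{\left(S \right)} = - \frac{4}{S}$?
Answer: $\frac{\left(60 + i \sqrt{145}\right)^{2}}{25} \approx 138.2 + 57.8 i$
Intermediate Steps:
$J = 7 + \frac{i \sqrt{145}}{5}$ ($J = 7 + \sqrt{-5 - \frac{4}{5}} = 7 + \sqrt{- \frac{29}{5}} = 7 + \frac{i \sqrt{145}}{5} \approx 7.0 + 2.4083 i$)
$\left(R{\left(5 \right)} + J\right)^{2} = \left(5 + \left(7 + \frac{i \sqrt{145}}{5}\right)\right)^{2} = \left(12 + \frac{i \sqrt{145}}{5}\right)^{2}$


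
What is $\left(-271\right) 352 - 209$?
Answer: $-95601$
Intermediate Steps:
$\left(-271\right) 352 - 209 = -95392 - 209 = -95601$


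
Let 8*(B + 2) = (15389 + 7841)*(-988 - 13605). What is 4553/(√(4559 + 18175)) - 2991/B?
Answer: 11964/169497703 + 4553*√2526/7578 ≈ 30.197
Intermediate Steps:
B = -169497703/4 (B = -2 + ((15389 + 7841)*(-988 - 13605))/8 = -2 + (23230*(-14593))/8 = -2 + (⅛)*(-338995390) = -2 - 169497695/4 = -169497703/4 ≈ -4.2374e+7)
4553/(√(4559 + 18175)) - 2991/B = 4553/(√(4559 + 18175)) - 2991/(-169497703/4) = 4553/(√22734) - 2991*(-4/169497703) = 4553/((3*√2526)) + 11964/169497703 = 4553*(√2526/7578) + 11964/169497703 = 4553*√2526/7578 + 11964/169497703 = 11964/169497703 + 4553*√2526/7578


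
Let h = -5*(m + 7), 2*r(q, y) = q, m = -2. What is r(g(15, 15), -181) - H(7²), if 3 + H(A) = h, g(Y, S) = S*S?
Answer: 281/2 ≈ 140.50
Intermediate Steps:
g(Y, S) = S²
r(q, y) = q/2
h = -25 (h = -5*(-2 + 7) = -5*5 = -25)
H(A) = -28 (H(A) = -3 - 25 = -28)
r(g(15, 15), -181) - H(7²) = (½)*15² - 1*(-28) = (½)*225 + 28 = 225/2 + 28 = 281/2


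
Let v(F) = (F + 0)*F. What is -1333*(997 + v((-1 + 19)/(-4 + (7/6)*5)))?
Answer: -176357233/121 ≈ -1.4575e+6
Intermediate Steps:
v(F) = F**2 (v(F) = F*F = F**2)
-1333*(997 + v((-1 + 19)/(-4 + (7/6)*5))) = -1333*(997 + ((-1 + 19)/(-4 + (7/6)*5))**2) = -1333*(997 + (18/(-4 + (7*(1/6))*5))**2) = -1333*(997 + (18/(-4 + (7/6)*5))**2) = -1333*(997 + (18/(-4 + 35/6))**2) = -1333*(997 + (18/(11/6))**2) = -1333*(997 + (18*(6/11))**2) = -1333*(997 + (108/11)**2) = -1333*(997 + 11664/121) = -1333*132301/121 = -176357233/121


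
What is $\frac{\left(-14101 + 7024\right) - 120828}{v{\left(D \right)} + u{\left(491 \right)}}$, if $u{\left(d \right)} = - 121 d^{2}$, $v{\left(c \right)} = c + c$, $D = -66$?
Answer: $\frac{127905}{29170933} \approx 0.0043847$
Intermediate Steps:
$v{\left(c \right)} = 2 c$
$\frac{\left(-14101 + 7024\right) - 120828}{v{\left(D \right)} + u{\left(491 \right)}} = \frac{\left(-14101 + 7024\right) - 120828}{2 \left(-66\right) - 121 \cdot 491^{2}} = \frac{-7077 - 120828}{-132 - 29170801} = - \frac{127905}{-132 - 29170801} = - \frac{127905}{-29170933} = \left(-127905\right) \left(- \frac{1}{29170933}\right) = \frac{127905}{29170933}$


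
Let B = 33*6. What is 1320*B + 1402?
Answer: 262762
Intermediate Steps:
B = 198
1320*B + 1402 = 1320*198 + 1402 = 261360 + 1402 = 262762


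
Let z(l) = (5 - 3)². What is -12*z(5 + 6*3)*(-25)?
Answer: 1200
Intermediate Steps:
z(l) = 4 (z(l) = 2² = 4)
-12*z(5 + 6*3)*(-25) = -12*4*(-25) = -48*(-25) = 1200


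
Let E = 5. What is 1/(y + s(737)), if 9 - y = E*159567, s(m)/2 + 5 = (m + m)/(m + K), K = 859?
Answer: -399/318335827 ≈ -1.2534e-6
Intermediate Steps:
s(m) = -10 + 4*m/(859 + m) (s(m) = -10 + 2*((m + m)/(m + 859)) = -10 + 2*((2*m)/(859 + m)) = -10 + 2*(2*m/(859 + m)) = -10 + 4*m/(859 + m))
y = -797826 (y = 9 - 5*159567 = 9 - 1*797835 = 9 - 797835 = -797826)
1/(y + s(737)) = 1/(-797826 + 2*(-4295 - 3*737)/(859 + 737)) = 1/(-797826 + 2*(-4295 - 2211)/1596) = 1/(-797826 + 2*(1/1596)*(-6506)) = 1/(-797826 - 3253/399) = 1/(-318335827/399) = -399/318335827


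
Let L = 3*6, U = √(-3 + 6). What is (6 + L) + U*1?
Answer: 24 + √3 ≈ 25.732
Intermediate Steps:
U = √3 ≈ 1.7320
L = 18
(6 + L) + U*1 = (6 + 18) + √3*1 = 24 + √3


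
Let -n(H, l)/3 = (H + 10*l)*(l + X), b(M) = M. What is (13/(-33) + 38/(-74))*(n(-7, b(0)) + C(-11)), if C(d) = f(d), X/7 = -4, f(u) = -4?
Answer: 17728/33 ≈ 537.21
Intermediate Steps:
X = -28 (X = 7*(-4) = -28)
C(d) = -4
n(H, l) = -3*(-28 + l)*(H + 10*l) (n(H, l) = -3*(H + 10*l)*(l - 28) = -3*(H + 10*l)*(-28 + l) = -3*(-28 + l)*(H + 10*l))
(13/(-33) + 38/(-74))*(n(-7, b(0)) + C(-11)) = (13/(-33) + 38/(-74))*((-30*0² + 84*(-7) + 840*0 - 3*(-7)*0) - 4) = (13*(-1/33) + 38*(-1/74))*((-30*0 - 588 + 0 + 0) - 4) = (-13/33 - 19/37)*((0 - 588 + 0 + 0) - 4) = -1108*(-588 - 4)/1221 = -1108/1221*(-592) = 17728/33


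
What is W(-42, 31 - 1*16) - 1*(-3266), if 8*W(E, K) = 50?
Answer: 13089/4 ≈ 3272.3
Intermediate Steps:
W(E, K) = 25/4 (W(E, K) = (⅛)*50 = 25/4)
W(-42, 31 - 1*16) - 1*(-3266) = 25/4 - 1*(-3266) = 25/4 + 3266 = 13089/4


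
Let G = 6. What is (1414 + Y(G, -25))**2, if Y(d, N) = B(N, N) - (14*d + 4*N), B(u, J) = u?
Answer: 1974025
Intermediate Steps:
Y(d, N) = -14*d - 3*N (Y(d, N) = N - (14*d + 4*N) = N - (4*N + 14*d) = N + (-14*d - 4*N) = -14*d - 3*N)
(1414 + Y(G, -25))**2 = (1414 + (-14*6 - 3*(-25)))**2 = (1414 + (-84 + 75))**2 = (1414 - 9)**2 = 1405**2 = 1974025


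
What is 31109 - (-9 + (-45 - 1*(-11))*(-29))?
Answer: 30132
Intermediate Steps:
31109 - (-9 + (-45 - 1*(-11))*(-29)) = 31109 - (-9 + (-45 + 11)*(-29)) = 31109 - (-9 - 34*(-29)) = 31109 - (-9 + 986) = 31109 - 1*977 = 31109 - 977 = 30132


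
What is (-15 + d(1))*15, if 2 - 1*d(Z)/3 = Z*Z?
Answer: -180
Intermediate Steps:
d(Z) = 6 - 3*Z² (d(Z) = 6 - 3*Z*Z = 6 - 3*Z²)
(-15 + d(1))*15 = (-15 + (6 - 3*1²))*15 = (-15 + (6 - 3*1))*15 = (-15 + (6 - 3))*15 = (-15 + 3)*15 = -12*15 = -180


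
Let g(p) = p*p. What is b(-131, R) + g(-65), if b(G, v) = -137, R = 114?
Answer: 4088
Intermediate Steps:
g(p) = p²
b(-131, R) + g(-65) = -137 + (-65)² = -137 + 4225 = 4088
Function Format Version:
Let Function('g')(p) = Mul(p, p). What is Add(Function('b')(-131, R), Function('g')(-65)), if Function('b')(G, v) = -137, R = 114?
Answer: 4088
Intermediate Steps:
Function('g')(p) = Pow(p, 2)
Add(Function('b')(-131, R), Function('g')(-65)) = Add(-137, Pow(-65, 2)) = Add(-137, 4225) = 4088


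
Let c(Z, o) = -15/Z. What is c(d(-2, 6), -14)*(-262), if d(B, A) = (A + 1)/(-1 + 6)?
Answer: 19650/7 ≈ 2807.1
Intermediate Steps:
d(B, A) = ⅕ + A/5 (d(B, A) = (1 + A)/5 = (1 + A)*(⅕) = ⅕ + A/5)
c(d(-2, 6), -14)*(-262) = -15/(⅕ + (⅕)*6)*(-262) = -15/(⅕ + 6/5)*(-262) = -15/7/5*(-262) = -15*5/7*(-262) = -75/7*(-262) = 19650/7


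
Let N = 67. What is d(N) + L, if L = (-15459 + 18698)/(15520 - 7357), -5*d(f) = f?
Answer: -530726/40815 ≈ -13.003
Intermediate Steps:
d(f) = -f/5
L = 3239/8163 ≈ 0.39679
d(N) + L = -⅕*67 + 3239/8163 = -67/5 + 3239/8163 = -530726/40815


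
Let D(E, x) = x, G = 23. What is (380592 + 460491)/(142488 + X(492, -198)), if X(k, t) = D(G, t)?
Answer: 280361/47430 ≈ 5.9110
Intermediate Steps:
X(k, t) = t
(380592 + 460491)/(142488 + X(492, -198)) = (380592 + 460491)/(142488 - 198) = 841083/142290 = 841083*(1/142290) = 280361/47430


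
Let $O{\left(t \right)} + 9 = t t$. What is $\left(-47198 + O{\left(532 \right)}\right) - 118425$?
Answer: $117392$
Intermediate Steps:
$O{\left(t \right)} = -9 + t^{2}$ ($O{\left(t \right)} = -9 + t t = -9 + t^{2}$)
$\left(-47198 + O{\left(532 \right)}\right) - 118425 = \left(-47198 - \left(9 - 532^{2}\right)\right) - 118425 = \left(-47198 + \left(-9 + 283024\right)\right) - 118425 = \left(-47198 + 283015\right) - 118425 = 235817 - 118425 = 117392$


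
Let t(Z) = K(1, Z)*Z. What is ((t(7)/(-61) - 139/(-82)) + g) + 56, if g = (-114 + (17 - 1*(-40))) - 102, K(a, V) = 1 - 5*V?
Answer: -487211/5002 ≈ -97.403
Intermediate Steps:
t(Z) = Z*(1 - 5*Z) (t(Z) = (1 - 5*Z)*Z = Z*(1 - 5*Z))
g = -159 (g = (-114 + (17 + 40)) - 102 = (-114 + 57) - 102 = -57 - 102 = -159)
((t(7)/(-61) - 139/(-82)) + g) + 56 = (((7*(1 - 5*7))/(-61) - 139/(-82)) - 159) + 56 = (((7*(1 - 35))*(-1/61) - 139*(-1/82)) - 159) + 56 = (((7*(-34))*(-1/61) + 139/82) - 159) + 56 = ((-238*(-1/61) + 139/82) - 159) + 56 = ((238/61 + 139/82) - 159) + 56 = (27995/5002 - 159) + 56 = -767323/5002 + 56 = -487211/5002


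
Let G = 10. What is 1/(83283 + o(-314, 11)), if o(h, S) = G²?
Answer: 1/83383 ≈ 1.1993e-5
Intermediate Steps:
o(h, S) = 100 (o(h, S) = 10² = 100)
1/(83283 + o(-314, 11)) = 1/(83283 + 100) = 1/83383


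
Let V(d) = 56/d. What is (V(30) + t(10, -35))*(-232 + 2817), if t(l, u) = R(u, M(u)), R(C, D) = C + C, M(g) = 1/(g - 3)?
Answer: -528374/3 ≈ -1.7612e+5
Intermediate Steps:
M(g) = 1/(-3 + g)
R(C, D) = 2*C
t(l, u) = 2*u
(V(30) + t(10, -35))*(-232 + 2817) = (56/30 + 2*(-35))*(-232 + 2817) = (56*(1/30) - 70)*2585 = (28/15 - 70)*2585 = -1022/15*2585 = -528374/3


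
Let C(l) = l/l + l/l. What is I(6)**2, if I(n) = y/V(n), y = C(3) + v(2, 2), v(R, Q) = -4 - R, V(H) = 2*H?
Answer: 1/9 ≈ 0.11111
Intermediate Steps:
C(l) = 2 (C(l) = 1 + 1 = 2)
y = -4 (y = 2 + (-4 - 1*2) = 2 + (-4 - 2) = 2 - 6 = -4)
I(n) = -2/n (I(n) = -4*1/(2*n) = -2/n)
I(6)**2 = (-2/6)**2 = (-2*1/6)**2 = (-1/3)**2 = 1/9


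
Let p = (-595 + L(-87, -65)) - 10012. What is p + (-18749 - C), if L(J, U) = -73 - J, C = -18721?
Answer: -10621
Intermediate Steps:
p = -10593 (p = (-595 + (-73 - 1*(-87))) - 10012 = (-595 + (-73 + 87)) - 10012 = (-595 + 14) - 10012 = -581 - 10012 = -10593)
p + (-18749 - C) = -10593 + (-18749 - 1*(-18721)) = -10593 + (-18749 + 18721) = -10593 - 28 = -10621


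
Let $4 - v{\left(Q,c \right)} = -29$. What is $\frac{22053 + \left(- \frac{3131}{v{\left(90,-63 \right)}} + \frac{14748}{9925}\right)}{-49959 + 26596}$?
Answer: $- \frac{7192320334}{7651966575} \approx -0.93993$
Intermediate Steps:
$v{\left(Q,c \right)} = 33$ ($v{\left(Q,c \right)} = 4 - -29 = 4 + 29 = 33$)
$\frac{22053 + \left(- \frac{3131}{v{\left(90,-63 \right)}} + \frac{14748}{9925}\right)}{-49959 + 26596} = \frac{22053 + \left(- \frac{3131}{33} + \frac{14748}{9925}\right)}{-49959 + 26596} = \frac{22053 + \left(\left(-3131\right) \frac{1}{33} + 14748 \cdot \frac{1}{9925}\right)}{-23363} = \left(22053 + \left(- \frac{3131}{33} + \frac{14748}{9925}\right)\right) \left(- \frac{1}{23363}\right) = \left(22053 - \frac{30588491}{327525}\right) \left(- \frac{1}{23363}\right) = \frac{7192320334}{327525} \left(- \frac{1}{23363}\right) = - \frac{7192320334}{7651966575}$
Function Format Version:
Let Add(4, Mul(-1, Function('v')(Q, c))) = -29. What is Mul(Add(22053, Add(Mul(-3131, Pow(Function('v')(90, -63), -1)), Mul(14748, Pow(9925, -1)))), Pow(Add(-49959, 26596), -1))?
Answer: Rational(-7192320334, 7651966575) ≈ -0.93993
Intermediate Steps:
Function('v')(Q, c) = 33 (Function('v')(Q, c) = Add(4, Mul(-1, -29)) = Add(4, 29) = 33)
Mul(Add(22053, Add(Mul(-3131, Pow(Function('v')(90, -63), -1)), Mul(14748, Pow(9925, -1)))), Pow(Add(-49959, 26596), -1)) = Mul(Add(22053, Add(Mul(-3131, Pow(33, -1)), Mul(14748, Pow(9925, -1)))), Pow(Add(-49959, 26596), -1)) = Mul(Add(22053, Add(Mul(-3131, Rational(1, 33)), Mul(14748, Rational(1, 9925)))), Pow(-23363, -1)) = Mul(Add(22053, Add(Rational(-3131, 33), Rational(14748, 9925))), Rational(-1, 23363)) = Mul(Add(22053, Rational(-30588491, 327525)), Rational(-1, 23363)) = Mul(Rational(7192320334, 327525), Rational(-1, 23363)) = Rational(-7192320334, 7651966575)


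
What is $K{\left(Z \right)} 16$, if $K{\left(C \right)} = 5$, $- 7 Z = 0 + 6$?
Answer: $80$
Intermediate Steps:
$Z = - \frac{6}{7}$ ($Z = - \frac{0 + 6}{7} = \left(- \frac{1}{7}\right) 6 = - \frac{6}{7} \approx -0.85714$)
$K{\left(Z \right)} 16 = 5 \cdot 16 = 80$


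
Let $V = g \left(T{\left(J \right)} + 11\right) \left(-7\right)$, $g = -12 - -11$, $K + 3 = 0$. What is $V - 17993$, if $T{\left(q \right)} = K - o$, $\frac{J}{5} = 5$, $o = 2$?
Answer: $-17951$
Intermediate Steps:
$K = -3$ ($K = -3 + 0 = -3$)
$J = 25$ ($J = 5 \cdot 5 = 25$)
$T{\left(q \right)} = -5$ ($T{\left(q \right)} = -3 - 2 = -5$)
$g = -1$ ($g = -12 + 11 = -1$)
$V = 42$ ($V = - (-5 + 11) \left(-7\right) = \left(-1\right) 6 \left(-7\right) = \left(-6\right) \left(-7\right) = 42$)
$V - 17993 = 42 - 17993 = -17951$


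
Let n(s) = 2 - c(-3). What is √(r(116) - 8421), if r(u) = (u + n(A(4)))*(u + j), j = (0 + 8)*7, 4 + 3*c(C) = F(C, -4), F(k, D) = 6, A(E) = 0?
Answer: √105843/3 ≈ 108.45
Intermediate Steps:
c(C) = ⅔ (c(C) = -4/3 + (⅓)*6 = -4/3 + 2 = ⅔)
n(s) = 4/3 (n(s) = 2 - 1*⅔ = 2 - ⅔ = 4/3)
j = 56 (j = 8*7 = 56)
r(u) = (56 + u)*(4/3 + u) (r(u) = (u + 4/3)*(u + 56) = (4/3 + u)*(56 + u) = (56 + u)*(4/3 + u))
√(r(116) - 8421) = √((224/3 + 116² + (172/3)*116) - 8421) = √((224/3 + 13456 + 19952/3) - 8421) = √(60544/3 - 8421) = √(35281/3) = √105843/3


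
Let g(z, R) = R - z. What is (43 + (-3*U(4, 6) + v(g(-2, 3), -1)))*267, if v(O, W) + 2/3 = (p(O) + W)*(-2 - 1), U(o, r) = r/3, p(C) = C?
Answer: 6497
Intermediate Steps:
U(o, r) = r/3 (U(o, r) = r*(⅓) = r/3)
v(O, W) = -⅔ - 3*O - 3*W (v(O, W) = -⅔ + (O + W)*(-2 - 1) = -⅔ + (O + W)*(-3) = -⅔ + (-3*O - 3*W) = -⅔ - 3*O - 3*W)
(43 + (-3*U(4, 6) + v(g(-2, 3), -1)))*267 = (43 + (-6 + (-⅔ - 3*(3 - 1*(-2)) - 3*(-1))))*267 = (43 + (-3*2 + (-⅔ - 3*(3 + 2) + 3)))*267 = (43 + (-6 + (-⅔ - 3*5 + 3)))*267 = (43 + (-6 + (-⅔ - 15 + 3)))*267 = (43 + (-6 - 38/3))*267 = (43 - 56/3)*267 = (73/3)*267 = 6497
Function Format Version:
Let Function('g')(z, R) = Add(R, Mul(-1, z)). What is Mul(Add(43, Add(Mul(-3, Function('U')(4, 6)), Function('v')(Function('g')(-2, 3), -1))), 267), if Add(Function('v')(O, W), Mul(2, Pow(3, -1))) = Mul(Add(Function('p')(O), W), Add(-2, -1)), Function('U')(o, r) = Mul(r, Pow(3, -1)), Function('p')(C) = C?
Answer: 6497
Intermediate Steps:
Function('U')(o, r) = Mul(Rational(1, 3), r) (Function('U')(o, r) = Mul(r, Rational(1, 3)) = Mul(Rational(1, 3), r))
Function('v')(O, W) = Add(Rational(-2, 3), Mul(-3, O), Mul(-3, W)) (Function('v')(O, W) = Add(Rational(-2, 3), Mul(Add(O, W), Add(-2, -1))) = Add(Rational(-2, 3), Mul(Add(O, W), -3)) = Add(Rational(-2, 3), Add(Mul(-3, O), Mul(-3, W))) = Add(Rational(-2, 3), Mul(-3, O), Mul(-3, W)))
Mul(Add(43, Add(Mul(-3, Function('U')(4, 6)), Function('v')(Function('g')(-2, 3), -1))), 267) = Mul(Add(43, Add(Mul(-3, Mul(Rational(1, 3), 6)), Add(Rational(-2, 3), Mul(-3, Add(3, Mul(-1, -2))), Mul(-3, -1)))), 267) = Mul(Add(43, Add(Mul(-3, 2), Add(Rational(-2, 3), Mul(-3, Add(3, 2)), 3))), 267) = Mul(Add(43, Add(-6, Add(Rational(-2, 3), Mul(-3, 5), 3))), 267) = Mul(Add(43, Add(-6, Add(Rational(-2, 3), -15, 3))), 267) = Mul(Add(43, Add(-6, Rational(-38, 3))), 267) = Mul(Add(43, Rational(-56, 3)), 267) = Mul(Rational(73, 3), 267) = 6497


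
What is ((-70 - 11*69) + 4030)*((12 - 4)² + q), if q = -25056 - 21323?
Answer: -148254315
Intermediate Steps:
q = -46379
((-70 - 11*69) + 4030)*((12 - 4)² + q) = ((-70 - 11*69) + 4030)*((12 - 4)² - 46379) = ((-70 - 759) + 4030)*(8² - 46379) = (-829 + 4030)*(64 - 46379) = 3201*(-46315) = -148254315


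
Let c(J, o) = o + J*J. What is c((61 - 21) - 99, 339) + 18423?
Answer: 22243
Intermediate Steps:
c(J, o) = o + J**2
c((61 - 21) - 99, 339) + 18423 = (339 + ((61 - 21) - 99)**2) + 18423 = (339 + (40 - 99)**2) + 18423 = (339 + (-59)**2) + 18423 = (339 + 3481) + 18423 = 3820 + 18423 = 22243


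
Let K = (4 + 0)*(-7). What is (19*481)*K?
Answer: -255892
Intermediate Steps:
K = -28 (K = 4*(-7) = -28)
(19*481)*K = (19*481)*(-28) = 9139*(-28) = -255892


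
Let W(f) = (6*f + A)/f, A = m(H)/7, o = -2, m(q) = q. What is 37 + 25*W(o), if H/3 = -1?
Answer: 2693/14 ≈ 192.36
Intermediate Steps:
H = -3 (H = 3*(-1) = -3)
A = -3/7 ≈ -0.42857
W(f) = (-3/7 + 6*f)/f (W(f) = (6*f - 3/7)/f = (-3/7 + 6*f)/f)
37 + 25*W(o) = 37 + 25*(6 - 3/7/(-2)) = 37 + 25*(6 - 3/7*(-½)) = 37 + 25*(6 + 3/14) = 37 + 25*(87/14) = 37 + 2175/14 = 2693/14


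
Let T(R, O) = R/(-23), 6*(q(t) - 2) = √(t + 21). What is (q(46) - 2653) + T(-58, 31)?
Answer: -60915/23 + √67/6 ≈ -2647.1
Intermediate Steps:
q(t) = 2 + √(21 + t)/6 (q(t) = 2 + √(t + 21)/6 = 2 + √(21 + t)/6)
T(R, O) = -R/23 (T(R, O) = R*(-1/23) = -R/23)
(q(46) - 2653) + T(-58, 31) = ((2 + √(21 + 46)/6) - 2653) - 1/23*(-58) = ((2 + √67/6) - 2653) + 58/23 = (-2651 + √67/6) + 58/23 = -60915/23 + √67/6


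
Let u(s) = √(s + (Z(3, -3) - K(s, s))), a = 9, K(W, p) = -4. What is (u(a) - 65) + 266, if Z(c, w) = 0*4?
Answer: 201 + √13 ≈ 204.61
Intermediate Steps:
Z(c, w) = 0
u(s) = √(4 + s) (u(s) = √(s + (0 - 1*(-4))) = √(s + (0 + 4)) = √(s + 4) = √(4 + s))
(u(a) - 65) + 266 = (√(4 + 9) - 65) + 266 = (√13 - 65) + 266 = (-65 + √13) + 266 = 201 + √13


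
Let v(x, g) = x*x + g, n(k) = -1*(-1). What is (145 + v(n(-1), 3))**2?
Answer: 22201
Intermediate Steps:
n(k) = 1
v(x, g) = g + x**2 (v(x, g) = x**2 + g = g + x**2)
(145 + v(n(-1), 3))**2 = (145 + (3 + 1**2))**2 = (145 + (3 + 1))**2 = (145 + 4)**2 = 149**2 = 22201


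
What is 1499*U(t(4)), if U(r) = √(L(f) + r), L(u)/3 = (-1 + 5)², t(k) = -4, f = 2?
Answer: 2998*√11 ≈ 9943.2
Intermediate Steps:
L(u) = 48 (L(u) = 3*(-1 + 5)² = 3*4² = 3*16 = 48)
U(r) = √(48 + r)
1499*U(t(4)) = 1499*√(48 - 4) = 1499*√44 = 1499*(2*√11) = 2998*√11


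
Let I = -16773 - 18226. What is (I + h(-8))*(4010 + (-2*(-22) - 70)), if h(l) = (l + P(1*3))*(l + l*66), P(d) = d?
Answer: -128758896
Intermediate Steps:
I = -34999
h(l) = 67*l*(3 + l) (h(l) = (l + 1*3)*(l + l*66) = (l + 3)*(l + 66*l) = (3 + l)*(67*l) = 67*l*(3 + l))
(I + h(-8))*(4010 + (-2*(-22) - 70)) = (-34999 + 67*(-8)*(3 - 8))*(4010 + (-2*(-22) - 70)) = (-34999 + 67*(-8)*(-5))*(4010 + (44 - 70)) = (-34999 + 2680)*(4010 - 26) = -32319*3984 = -128758896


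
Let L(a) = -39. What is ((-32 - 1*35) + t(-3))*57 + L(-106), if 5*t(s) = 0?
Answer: -3858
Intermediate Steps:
t(s) = 0 (t(s) = (⅕)*0 = 0)
((-32 - 1*35) + t(-3))*57 + L(-106) = ((-32 - 1*35) + 0)*57 - 39 = ((-32 - 35) + 0)*57 - 39 = (-67 + 0)*57 - 39 = -67*57 - 39 = -3819 - 39 = -3858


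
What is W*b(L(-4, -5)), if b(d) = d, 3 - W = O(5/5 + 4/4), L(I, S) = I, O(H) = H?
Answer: -4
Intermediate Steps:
W = 1 (W = 3 - (5/5 + 4/4) = 3 - (5*(1/5) + 4*(1/4)) = 3 - (1 + 1) = 3 - 1*2 = 3 - 2 = 1)
W*b(L(-4, -5)) = 1*(-4) = -4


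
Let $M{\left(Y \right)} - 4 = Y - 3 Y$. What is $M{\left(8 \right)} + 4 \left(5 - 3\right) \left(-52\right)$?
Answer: $-428$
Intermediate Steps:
$M{\left(Y \right)} = 4 - 2 Y$ ($M{\left(Y \right)} = 4 + \left(Y - 3 Y\right) = 4 - 2 Y$)
$M{\left(8 \right)} + 4 \left(5 - 3\right) \left(-52\right) = \left(4 - 16\right) + 4 \left(5 - 3\right) \left(-52\right) = \left(4 - 16\right) + 4 \cdot 2 \left(-52\right) = -12 + 8 \left(-52\right) = -12 - 416 = -428$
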